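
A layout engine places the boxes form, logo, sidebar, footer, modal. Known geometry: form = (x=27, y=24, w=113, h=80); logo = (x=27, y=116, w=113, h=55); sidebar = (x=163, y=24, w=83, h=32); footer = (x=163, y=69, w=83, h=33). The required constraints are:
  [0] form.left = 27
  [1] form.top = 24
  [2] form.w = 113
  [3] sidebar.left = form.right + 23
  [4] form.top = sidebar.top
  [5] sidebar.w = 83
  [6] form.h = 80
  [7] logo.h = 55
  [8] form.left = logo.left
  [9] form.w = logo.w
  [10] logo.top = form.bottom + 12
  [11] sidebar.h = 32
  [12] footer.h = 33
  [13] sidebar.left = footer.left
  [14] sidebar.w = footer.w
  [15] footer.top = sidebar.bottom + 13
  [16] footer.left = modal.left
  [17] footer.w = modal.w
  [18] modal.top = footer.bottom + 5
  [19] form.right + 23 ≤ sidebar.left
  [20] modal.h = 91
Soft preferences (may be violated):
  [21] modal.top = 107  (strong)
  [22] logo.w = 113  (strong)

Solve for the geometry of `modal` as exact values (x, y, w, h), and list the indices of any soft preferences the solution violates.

1. modal.x = 163  [footer.left = modal.left]
2. modal.w = 83  [footer.w = modal.w]
3. modal.y = 107  [modal.top = footer.bottom + 5]
4. modal.h = 91  [modal.h = 91]

modal = (x=163, y=107, w=83, h=91)
violated soft preferences: none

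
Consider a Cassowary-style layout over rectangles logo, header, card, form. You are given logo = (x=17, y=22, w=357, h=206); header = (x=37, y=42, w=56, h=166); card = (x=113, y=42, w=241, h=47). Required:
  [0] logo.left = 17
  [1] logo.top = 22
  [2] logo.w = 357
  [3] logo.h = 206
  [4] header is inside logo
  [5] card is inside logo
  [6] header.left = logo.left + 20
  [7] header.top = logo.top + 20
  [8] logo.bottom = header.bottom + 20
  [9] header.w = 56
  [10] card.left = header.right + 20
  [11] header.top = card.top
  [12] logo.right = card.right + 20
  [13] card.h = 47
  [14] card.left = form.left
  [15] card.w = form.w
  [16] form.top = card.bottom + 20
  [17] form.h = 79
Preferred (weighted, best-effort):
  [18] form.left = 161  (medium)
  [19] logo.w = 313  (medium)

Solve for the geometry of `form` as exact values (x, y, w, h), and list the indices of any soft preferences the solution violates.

1. form.x = 113  [card.left = form.left]
2. form.w = 241  [card.w = form.w]
3. form.y = 109  [form.top = card.bottom + 20]
4. form.h = 79  [form.h = 79]

form = (x=113, y=109, w=241, h=79)
violated soft preferences: 18, 19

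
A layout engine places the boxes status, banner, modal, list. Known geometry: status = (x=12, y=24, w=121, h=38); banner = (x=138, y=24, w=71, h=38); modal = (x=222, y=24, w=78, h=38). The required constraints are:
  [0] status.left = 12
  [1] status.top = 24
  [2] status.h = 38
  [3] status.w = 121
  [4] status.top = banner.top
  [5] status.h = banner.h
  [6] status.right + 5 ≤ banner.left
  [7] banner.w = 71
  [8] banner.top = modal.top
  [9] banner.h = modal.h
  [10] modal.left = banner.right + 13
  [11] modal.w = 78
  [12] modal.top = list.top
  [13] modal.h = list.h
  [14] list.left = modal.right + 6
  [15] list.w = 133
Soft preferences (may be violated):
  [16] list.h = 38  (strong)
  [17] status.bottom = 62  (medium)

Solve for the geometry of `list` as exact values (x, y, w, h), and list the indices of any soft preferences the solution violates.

1. list.y = 24  [modal.top = list.top]
2. list.h = 38  [modal.h = list.h]
3. list.x = 306  [list.left = modal.right + 6]
4. list.w = 133  [list.w = 133]

list = (x=306, y=24, w=133, h=38)
violated soft preferences: none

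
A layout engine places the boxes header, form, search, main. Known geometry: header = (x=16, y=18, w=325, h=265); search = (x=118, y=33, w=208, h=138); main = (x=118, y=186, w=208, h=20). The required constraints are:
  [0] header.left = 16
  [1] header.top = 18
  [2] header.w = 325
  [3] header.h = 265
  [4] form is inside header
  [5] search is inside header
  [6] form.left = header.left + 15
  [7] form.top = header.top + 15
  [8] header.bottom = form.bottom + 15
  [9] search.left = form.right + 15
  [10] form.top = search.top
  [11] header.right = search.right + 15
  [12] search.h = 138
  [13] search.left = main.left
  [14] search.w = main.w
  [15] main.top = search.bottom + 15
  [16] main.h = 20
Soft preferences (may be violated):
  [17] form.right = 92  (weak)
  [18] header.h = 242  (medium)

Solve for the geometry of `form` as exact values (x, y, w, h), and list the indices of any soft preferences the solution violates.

form = (x=31, y=33, w=72, h=235)
violated soft preferences: 17, 18

1. form.x = 31  [form.left = header.left + 15]
2. form.y = 33  [form.top = header.top + 15]
3. form.h = 235  [header.bottom = form.bottom + 15]
4. form.w = 72  [search.left = form.right + 15]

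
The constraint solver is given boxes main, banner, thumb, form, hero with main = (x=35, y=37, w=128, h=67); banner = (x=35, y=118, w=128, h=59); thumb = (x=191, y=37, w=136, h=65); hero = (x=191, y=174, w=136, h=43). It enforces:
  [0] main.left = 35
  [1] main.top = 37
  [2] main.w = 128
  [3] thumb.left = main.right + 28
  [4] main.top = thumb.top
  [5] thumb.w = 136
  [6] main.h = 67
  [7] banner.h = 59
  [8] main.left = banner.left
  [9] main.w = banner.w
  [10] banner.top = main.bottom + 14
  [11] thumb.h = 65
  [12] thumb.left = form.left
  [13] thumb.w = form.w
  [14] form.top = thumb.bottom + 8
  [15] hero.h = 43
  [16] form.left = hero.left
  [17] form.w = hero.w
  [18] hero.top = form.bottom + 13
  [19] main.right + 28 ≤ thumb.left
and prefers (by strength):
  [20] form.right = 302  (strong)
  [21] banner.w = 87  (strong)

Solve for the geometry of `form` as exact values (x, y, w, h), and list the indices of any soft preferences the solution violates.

1. form.x = 191  [thumb.left = form.left]
2. form.w = 136  [thumb.w = form.w]
3. form.y = 110  [form.top = thumb.bottom + 8]
4. form.h = 51  [hero.top = form.bottom + 13]

form = (x=191, y=110, w=136, h=51)
violated soft preferences: 20, 21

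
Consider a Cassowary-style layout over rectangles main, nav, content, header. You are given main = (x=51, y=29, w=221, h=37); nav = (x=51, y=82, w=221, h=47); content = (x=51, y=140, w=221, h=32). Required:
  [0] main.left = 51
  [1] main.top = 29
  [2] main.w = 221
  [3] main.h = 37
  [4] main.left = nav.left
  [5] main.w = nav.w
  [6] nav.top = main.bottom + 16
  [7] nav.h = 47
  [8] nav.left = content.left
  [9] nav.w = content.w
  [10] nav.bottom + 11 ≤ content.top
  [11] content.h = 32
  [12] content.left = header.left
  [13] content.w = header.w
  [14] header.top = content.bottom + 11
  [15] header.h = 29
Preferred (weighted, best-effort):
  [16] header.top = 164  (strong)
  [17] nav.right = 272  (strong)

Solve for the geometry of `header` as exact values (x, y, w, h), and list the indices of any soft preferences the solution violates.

header = (x=51, y=183, w=221, h=29)
violated soft preferences: 16

1. header.x = 51  [content.left = header.left]
2. header.w = 221  [content.w = header.w]
3. header.y = 183  [header.top = content.bottom + 11]
4. header.h = 29  [header.h = 29]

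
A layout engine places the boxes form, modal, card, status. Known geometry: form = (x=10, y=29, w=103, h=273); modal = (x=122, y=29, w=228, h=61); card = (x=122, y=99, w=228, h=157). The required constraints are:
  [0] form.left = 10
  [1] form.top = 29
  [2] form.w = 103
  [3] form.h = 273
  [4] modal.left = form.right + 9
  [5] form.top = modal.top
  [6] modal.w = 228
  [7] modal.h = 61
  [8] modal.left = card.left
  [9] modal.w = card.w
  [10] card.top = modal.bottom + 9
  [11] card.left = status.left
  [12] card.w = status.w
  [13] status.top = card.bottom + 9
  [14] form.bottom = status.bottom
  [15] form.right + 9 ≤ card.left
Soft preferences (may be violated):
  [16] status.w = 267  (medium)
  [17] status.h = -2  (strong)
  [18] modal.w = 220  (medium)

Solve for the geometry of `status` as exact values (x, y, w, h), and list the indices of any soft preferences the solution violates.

status = (x=122, y=265, w=228, h=37)
violated soft preferences: 16, 17, 18

1. status.x = 122  [card.left = status.left]
2. status.w = 228  [card.w = status.w]
3. status.y = 265  [status.top = card.bottom + 9]
4. status.h = 37  [form.bottom = status.bottom]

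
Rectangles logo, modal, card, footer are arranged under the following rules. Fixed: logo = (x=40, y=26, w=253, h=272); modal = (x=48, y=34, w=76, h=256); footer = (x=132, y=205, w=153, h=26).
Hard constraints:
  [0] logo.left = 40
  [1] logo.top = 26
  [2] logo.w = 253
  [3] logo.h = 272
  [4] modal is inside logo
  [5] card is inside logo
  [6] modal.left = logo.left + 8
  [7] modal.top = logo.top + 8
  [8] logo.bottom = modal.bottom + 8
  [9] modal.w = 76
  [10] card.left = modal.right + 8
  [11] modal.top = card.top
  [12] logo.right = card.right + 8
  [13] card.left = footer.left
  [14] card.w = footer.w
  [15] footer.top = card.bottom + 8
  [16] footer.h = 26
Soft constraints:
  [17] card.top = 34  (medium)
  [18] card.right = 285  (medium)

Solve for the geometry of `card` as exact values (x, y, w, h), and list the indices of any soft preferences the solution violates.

1. card.x = 132  [card.left = modal.right + 8]
2. card.y = 34  [modal.top = card.top]
3. card.w = 153  [logo.right = card.right + 8]
4. card.h = 163  [footer.top = card.bottom + 8]

card = (x=132, y=34, w=153, h=163)
violated soft preferences: none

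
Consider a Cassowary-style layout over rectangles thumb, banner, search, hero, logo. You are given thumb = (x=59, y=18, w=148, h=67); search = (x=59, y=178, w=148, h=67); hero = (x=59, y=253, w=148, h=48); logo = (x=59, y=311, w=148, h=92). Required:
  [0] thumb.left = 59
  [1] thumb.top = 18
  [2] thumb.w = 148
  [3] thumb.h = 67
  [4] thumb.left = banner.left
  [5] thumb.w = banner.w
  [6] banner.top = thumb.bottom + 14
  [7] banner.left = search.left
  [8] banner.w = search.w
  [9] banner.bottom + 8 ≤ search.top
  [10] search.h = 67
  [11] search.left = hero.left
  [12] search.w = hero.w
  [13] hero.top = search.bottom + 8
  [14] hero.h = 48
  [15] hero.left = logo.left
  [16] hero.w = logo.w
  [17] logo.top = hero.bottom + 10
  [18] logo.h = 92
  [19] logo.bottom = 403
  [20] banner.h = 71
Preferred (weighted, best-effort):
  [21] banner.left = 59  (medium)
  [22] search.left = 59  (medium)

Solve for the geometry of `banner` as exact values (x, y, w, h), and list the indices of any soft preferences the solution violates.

1. banner.x = 59  [thumb.left = banner.left]
2. banner.w = 148  [thumb.w = banner.w]
3. banner.y = 99  [banner.top = thumb.bottom + 14]
4. banner.h = 71  [banner.h = 71]

banner = (x=59, y=99, w=148, h=71)
violated soft preferences: none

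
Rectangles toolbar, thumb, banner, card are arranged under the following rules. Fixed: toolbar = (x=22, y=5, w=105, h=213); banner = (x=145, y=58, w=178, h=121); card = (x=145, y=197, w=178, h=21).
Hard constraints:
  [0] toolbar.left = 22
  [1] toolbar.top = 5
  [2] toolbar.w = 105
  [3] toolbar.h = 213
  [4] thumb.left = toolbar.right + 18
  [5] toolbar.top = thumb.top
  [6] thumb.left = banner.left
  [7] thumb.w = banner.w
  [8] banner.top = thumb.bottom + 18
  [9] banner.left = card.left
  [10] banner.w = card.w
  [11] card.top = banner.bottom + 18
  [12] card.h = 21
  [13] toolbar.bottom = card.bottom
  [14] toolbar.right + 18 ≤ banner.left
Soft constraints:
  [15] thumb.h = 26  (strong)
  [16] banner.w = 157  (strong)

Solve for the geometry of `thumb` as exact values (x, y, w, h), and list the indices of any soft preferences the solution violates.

1. thumb.x = 145  [thumb.left = toolbar.right + 18]
2. thumb.y = 5  [toolbar.top = thumb.top]
3. thumb.w = 178  [thumb.w = banner.w]
4. thumb.h = 35  [banner.top = thumb.bottom + 18]

thumb = (x=145, y=5, w=178, h=35)
violated soft preferences: 15, 16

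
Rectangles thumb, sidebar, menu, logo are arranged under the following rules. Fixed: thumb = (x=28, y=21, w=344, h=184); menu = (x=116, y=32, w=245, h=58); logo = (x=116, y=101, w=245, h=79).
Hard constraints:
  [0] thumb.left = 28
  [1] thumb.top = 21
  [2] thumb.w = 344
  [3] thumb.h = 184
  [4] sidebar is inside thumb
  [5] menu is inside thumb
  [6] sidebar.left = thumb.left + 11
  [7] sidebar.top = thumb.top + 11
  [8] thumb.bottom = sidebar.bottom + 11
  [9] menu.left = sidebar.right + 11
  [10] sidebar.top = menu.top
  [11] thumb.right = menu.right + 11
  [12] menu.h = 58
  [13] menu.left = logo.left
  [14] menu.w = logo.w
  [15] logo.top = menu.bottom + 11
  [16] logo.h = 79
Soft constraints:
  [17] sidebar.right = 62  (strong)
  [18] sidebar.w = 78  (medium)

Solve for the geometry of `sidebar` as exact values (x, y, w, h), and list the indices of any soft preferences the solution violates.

sidebar = (x=39, y=32, w=66, h=162)
violated soft preferences: 17, 18

1. sidebar.x = 39  [sidebar.left = thumb.left + 11]
2. sidebar.y = 32  [sidebar.top = thumb.top + 11]
3. sidebar.h = 162  [thumb.bottom = sidebar.bottom + 11]
4. sidebar.w = 66  [menu.left = sidebar.right + 11]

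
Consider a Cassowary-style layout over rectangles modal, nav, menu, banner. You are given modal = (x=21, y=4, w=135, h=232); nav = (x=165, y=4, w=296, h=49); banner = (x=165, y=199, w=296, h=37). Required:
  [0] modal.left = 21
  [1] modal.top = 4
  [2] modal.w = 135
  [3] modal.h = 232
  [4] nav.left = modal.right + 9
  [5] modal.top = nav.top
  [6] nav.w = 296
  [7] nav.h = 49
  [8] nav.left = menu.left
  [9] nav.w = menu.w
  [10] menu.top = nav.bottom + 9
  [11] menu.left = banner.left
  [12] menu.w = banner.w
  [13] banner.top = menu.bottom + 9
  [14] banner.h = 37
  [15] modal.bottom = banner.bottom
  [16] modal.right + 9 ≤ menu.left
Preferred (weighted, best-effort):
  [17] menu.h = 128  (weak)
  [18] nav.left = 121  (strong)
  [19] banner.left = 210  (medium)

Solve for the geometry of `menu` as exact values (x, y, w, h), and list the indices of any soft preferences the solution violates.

1. menu.x = 165  [nav.left = menu.left]
2. menu.w = 296  [nav.w = menu.w]
3. menu.y = 62  [menu.top = nav.bottom + 9]
4. menu.h = 128  [banner.top = menu.bottom + 9]

menu = (x=165, y=62, w=296, h=128)
violated soft preferences: 18, 19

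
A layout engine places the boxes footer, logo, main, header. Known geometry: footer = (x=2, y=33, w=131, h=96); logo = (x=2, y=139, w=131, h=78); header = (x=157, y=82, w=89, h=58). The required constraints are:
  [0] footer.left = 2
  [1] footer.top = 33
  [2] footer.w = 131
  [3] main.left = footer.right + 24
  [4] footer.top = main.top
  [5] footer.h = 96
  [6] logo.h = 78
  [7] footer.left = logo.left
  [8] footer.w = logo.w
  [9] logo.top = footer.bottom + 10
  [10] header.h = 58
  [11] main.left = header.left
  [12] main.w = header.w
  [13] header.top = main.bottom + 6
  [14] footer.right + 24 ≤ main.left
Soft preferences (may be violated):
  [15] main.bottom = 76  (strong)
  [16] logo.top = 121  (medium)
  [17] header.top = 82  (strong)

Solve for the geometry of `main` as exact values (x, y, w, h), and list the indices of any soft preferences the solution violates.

1. main.x = 157  [main.left = footer.right + 24]
2. main.y = 33  [footer.top = main.top]
3. main.w = 89  [main.w = header.w]
4. main.h = 43  [header.top = main.bottom + 6]

main = (x=157, y=33, w=89, h=43)
violated soft preferences: 16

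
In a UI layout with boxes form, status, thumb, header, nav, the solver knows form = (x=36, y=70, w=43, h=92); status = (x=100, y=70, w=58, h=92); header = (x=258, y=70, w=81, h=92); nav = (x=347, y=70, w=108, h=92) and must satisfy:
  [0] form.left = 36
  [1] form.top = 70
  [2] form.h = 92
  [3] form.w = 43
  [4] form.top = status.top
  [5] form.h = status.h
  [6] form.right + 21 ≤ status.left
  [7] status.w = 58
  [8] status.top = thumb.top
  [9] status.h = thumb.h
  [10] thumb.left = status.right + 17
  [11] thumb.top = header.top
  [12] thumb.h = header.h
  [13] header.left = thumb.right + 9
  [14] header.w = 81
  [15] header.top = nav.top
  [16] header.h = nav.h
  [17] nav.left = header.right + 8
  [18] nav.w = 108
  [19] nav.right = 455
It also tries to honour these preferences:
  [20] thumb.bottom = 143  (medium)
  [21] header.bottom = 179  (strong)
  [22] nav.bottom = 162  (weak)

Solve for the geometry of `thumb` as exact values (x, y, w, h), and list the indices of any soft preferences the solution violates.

thumb = (x=175, y=70, w=74, h=92)
violated soft preferences: 20, 21

1. thumb.y = 70  [status.top = thumb.top]
2. thumb.h = 92  [status.h = thumb.h]
3. thumb.x = 175  [thumb.left = status.right + 17]
4. thumb.w = 74  [header.left = thumb.right + 9]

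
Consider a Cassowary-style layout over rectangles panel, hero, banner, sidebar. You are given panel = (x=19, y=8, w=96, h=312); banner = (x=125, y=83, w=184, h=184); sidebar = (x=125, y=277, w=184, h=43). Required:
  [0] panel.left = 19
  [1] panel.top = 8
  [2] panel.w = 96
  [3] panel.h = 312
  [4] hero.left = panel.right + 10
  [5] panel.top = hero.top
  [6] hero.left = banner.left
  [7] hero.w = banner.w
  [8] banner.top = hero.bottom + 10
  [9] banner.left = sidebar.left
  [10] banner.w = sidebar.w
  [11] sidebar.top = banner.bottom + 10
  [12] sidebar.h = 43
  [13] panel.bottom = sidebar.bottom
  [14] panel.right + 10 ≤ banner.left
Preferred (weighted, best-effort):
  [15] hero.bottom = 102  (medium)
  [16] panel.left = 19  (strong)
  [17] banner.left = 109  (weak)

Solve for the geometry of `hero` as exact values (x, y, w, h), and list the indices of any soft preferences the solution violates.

hero = (x=125, y=8, w=184, h=65)
violated soft preferences: 15, 17

1. hero.x = 125  [hero.left = panel.right + 10]
2. hero.y = 8  [panel.top = hero.top]
3. hero.w = 184  [hero.w = banner.w]
4. hero.h = 65  [banner.top = hero.bottom + 10]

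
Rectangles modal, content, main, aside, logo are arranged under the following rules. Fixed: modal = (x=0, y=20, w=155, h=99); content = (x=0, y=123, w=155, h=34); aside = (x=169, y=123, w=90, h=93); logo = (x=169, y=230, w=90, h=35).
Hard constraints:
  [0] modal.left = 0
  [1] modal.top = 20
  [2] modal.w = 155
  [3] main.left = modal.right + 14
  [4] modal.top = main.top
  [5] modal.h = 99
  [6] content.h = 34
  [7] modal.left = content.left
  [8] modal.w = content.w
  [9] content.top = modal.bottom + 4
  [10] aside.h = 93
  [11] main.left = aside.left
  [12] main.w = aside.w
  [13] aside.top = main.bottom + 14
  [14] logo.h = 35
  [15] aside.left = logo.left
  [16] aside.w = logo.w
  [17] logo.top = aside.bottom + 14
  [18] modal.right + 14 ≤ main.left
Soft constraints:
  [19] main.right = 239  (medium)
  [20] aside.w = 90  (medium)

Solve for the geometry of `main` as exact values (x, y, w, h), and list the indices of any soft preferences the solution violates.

1. main.x = 169  [main.left = modal.right + 14]
2. main.y = 20  [modal.top = main.top]
3. main.w = 90  [main.w = aside.w]
4. main.h = 89  [aside.top = main.bottom + 14]

main = (x=169, y=20, w=90, h=89)
violated soft preferences: 19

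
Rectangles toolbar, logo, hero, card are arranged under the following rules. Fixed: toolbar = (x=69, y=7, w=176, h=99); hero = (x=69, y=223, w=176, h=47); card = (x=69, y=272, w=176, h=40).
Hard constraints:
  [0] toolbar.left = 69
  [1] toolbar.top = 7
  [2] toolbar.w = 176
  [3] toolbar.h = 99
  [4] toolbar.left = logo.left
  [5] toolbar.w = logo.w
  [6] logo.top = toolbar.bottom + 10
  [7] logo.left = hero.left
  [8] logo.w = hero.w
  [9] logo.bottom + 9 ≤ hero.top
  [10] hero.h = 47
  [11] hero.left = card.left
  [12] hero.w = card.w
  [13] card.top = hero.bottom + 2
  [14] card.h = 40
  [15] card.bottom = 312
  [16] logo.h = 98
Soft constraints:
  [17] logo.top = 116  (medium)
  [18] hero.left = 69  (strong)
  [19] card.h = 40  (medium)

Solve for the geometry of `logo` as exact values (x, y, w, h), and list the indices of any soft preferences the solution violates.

1. logo.x = 69  [toolbar.left = logo.left]
2. logo.w = 176  [toolbar.w = logo.w]
3. logo.y = 116  [logo.top = toolbar.bottom + 10]
4. logo.h = 98  [logo.h = 98]

logo = (x=69, y=116, w=176, h=98)
violated soft preferences: none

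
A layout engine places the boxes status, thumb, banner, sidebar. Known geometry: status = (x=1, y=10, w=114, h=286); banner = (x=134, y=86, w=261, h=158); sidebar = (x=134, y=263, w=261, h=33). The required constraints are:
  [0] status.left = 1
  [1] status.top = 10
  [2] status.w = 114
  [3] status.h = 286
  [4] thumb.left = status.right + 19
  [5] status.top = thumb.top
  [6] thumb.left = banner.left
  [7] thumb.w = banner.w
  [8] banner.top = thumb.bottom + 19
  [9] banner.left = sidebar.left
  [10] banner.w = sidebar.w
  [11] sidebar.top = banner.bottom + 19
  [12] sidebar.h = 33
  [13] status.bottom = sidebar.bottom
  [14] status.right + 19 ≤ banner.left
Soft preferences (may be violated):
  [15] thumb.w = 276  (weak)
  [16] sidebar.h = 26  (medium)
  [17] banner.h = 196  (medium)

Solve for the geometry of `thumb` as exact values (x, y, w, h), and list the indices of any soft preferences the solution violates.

thumb = (x=134, y=10, w=261, h=57)
violated soft preferences: 15, 16, 17

1. thumb.x = 134  [thumb.left = status.right + 19]
2. thumb.y = 10  [status.top = thumb.top]
3. thumb.w = 261  [thumb.w = banner.w]
4. thumb.h = 57  [banner.top = thumb.bottom + 19]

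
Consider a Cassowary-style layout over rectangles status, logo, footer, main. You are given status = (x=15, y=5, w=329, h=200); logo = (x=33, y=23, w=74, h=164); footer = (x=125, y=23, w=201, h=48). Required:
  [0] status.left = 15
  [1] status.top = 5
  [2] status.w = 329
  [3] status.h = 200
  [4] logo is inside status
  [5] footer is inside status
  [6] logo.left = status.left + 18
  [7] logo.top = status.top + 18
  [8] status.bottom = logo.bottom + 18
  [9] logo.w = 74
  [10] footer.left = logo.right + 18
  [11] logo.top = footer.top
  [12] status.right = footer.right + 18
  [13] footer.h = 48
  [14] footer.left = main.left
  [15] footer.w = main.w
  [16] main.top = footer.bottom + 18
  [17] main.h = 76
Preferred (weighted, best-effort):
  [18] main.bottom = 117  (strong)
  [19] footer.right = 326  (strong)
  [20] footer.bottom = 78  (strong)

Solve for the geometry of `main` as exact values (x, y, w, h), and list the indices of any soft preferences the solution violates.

1. main.x = 125  [footer.left = main.left]
2. main.w = 201  [footer.w = main.w]
3. main.y = 89  [main.top = footer.bottom + 18]
4. main.h = 76  [main.h = 76]

main = (x=125, y=89, w=201, h=76)
violated soft preferences: 18, 20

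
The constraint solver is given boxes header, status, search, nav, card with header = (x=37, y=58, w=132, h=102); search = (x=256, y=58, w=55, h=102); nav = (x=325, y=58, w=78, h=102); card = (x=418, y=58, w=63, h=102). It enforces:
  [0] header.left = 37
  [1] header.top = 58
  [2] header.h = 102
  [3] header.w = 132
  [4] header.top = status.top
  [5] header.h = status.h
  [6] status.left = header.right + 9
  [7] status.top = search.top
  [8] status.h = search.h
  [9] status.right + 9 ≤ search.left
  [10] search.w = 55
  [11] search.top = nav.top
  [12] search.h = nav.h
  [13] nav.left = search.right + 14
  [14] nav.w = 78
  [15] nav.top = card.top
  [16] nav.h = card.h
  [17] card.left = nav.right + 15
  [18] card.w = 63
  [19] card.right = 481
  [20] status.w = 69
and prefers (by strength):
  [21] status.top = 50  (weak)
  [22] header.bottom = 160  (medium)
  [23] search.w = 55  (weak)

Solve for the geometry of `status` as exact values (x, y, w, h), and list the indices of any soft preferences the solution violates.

status = (x=178, y=58, w=69, h=102)
violated soft preferences: 21

1. status.y = 58  [header.top = status.top]
2. status.h = 102  [header.h = status.h]
3. status.x = 178  [status.left = header.right + 9]
4. status.w = 69  [status.w = 69]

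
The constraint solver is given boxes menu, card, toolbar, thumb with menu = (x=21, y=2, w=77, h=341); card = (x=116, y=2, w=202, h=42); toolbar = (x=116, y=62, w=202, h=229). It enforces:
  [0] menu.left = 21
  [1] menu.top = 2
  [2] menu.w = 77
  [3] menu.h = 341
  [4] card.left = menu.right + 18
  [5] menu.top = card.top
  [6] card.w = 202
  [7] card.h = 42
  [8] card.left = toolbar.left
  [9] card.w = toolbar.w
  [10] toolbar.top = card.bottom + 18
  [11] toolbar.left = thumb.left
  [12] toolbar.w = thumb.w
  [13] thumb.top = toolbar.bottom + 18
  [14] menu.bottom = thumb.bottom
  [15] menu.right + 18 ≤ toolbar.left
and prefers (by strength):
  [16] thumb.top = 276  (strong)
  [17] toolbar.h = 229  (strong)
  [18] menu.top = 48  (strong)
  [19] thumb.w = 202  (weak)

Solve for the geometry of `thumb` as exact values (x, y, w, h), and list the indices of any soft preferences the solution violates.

1. thumb.x = 116  [toolbar.left = thumb.left]
2. thumb.w = 202  [toolbar.w = thumb.w]
3. thumb.y = 309  [thumb.top = toolbar.bottom + 18]
4. thumb.h = 34  [menu.bottom = thumb.bottom]

thumb = (x=116, y=309, w=202, h=34)
violated soft preferences: 16, 18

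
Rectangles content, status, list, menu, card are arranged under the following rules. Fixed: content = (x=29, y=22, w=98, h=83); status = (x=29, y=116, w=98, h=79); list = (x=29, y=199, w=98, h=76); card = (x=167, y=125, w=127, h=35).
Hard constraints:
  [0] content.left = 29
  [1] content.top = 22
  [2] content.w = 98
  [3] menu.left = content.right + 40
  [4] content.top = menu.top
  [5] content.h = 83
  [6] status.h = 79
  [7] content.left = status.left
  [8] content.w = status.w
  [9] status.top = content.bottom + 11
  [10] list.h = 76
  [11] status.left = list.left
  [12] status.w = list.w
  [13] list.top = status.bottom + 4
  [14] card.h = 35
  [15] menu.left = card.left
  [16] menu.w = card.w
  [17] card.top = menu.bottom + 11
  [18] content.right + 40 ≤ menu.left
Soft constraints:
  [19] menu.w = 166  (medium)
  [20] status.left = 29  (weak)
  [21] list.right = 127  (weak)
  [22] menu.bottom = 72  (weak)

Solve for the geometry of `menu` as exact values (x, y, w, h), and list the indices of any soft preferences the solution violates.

1. menu.x = 167  [menu.left = content.right + 40]
2. menu.y = 22  [content.top = menu.top]
3. menu.w = 127  [menu.w = card.w]
4. menu.h = 92  [card.top = menu.bottom + 11]

menu = (x=167, y=22, w=127, h=92)
violated soft preferences: 19, 22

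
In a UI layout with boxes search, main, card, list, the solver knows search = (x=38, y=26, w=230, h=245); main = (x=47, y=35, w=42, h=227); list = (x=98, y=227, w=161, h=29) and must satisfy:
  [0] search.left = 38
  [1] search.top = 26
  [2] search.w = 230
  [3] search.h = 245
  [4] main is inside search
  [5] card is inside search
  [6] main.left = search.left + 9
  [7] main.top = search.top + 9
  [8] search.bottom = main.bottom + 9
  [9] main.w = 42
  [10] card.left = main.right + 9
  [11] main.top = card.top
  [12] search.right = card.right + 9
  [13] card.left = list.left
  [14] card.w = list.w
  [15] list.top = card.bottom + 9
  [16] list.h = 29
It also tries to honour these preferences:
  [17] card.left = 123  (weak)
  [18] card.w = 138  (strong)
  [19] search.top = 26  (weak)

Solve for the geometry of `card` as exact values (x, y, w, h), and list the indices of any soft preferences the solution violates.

card = (x=98, y=35, w=161, h=183)
violated soft preferences: 17, 18

1. card.x = 98  [card.left = main.right + 9]
2. card.y = 35  [main.top = card.top]
3. card.w = 161  [search.right = card.right + 9]
4. card.h = 183  [list.top = card.bottom + 9]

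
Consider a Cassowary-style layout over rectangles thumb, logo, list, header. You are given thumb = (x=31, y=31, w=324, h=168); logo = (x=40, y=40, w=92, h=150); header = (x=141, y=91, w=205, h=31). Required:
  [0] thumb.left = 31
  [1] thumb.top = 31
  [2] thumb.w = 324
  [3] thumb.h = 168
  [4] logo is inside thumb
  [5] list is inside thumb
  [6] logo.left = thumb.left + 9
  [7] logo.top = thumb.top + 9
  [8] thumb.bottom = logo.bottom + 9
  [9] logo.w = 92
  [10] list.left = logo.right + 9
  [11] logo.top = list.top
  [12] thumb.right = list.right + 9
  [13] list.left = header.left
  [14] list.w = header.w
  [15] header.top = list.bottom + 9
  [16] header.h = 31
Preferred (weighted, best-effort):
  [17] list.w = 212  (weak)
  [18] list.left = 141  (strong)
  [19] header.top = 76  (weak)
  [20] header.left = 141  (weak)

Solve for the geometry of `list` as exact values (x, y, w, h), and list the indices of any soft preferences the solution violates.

list = (x=141, y=40, w=205, h=42)
violated soft preferences: 17, 19

1. list.x = 141  [list.left = logo.right + 9]
2. list.y = 40  [logo.top = list.top]
3. list.w = 205  [thumb.right = list.right + 9]
4. list.h = 42  [header.top = list.bottom + 9]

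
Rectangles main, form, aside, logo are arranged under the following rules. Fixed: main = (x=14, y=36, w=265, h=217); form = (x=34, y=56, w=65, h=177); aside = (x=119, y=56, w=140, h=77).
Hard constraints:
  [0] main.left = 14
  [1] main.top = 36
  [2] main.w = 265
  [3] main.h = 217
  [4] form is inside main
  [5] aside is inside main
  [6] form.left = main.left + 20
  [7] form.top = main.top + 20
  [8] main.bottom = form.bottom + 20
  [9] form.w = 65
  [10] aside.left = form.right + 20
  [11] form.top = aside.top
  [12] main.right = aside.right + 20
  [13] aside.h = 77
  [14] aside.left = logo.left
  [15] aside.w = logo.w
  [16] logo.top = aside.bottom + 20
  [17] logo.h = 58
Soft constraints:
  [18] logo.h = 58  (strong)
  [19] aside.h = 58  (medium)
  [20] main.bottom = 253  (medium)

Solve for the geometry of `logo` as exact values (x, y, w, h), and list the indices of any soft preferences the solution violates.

logo = (x=119, y=153, w=140, h=58)
violated soft preferences: 19

1. logo.x = 119  [aside.left = logo.left]
2. logo.w = 140  [aside.w = logo.w]
3. logo.y = 153  [logo.top = aside.bottom + 20]
4. logo.h = 58  [logo.h = 58]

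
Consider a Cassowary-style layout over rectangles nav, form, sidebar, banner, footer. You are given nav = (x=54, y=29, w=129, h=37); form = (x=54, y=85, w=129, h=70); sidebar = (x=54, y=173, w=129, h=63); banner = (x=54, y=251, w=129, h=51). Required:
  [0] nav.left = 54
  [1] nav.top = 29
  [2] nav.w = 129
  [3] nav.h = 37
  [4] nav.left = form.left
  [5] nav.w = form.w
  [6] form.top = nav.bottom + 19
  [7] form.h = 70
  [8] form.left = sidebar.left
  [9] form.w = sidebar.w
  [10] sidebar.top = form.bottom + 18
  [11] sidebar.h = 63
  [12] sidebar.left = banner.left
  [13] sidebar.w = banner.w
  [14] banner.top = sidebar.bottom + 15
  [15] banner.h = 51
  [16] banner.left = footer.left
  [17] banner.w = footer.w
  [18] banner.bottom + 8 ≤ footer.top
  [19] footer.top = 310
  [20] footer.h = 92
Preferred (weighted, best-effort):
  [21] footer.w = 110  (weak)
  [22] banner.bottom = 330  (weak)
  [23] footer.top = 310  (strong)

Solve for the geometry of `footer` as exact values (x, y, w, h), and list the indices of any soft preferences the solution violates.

footer = (x=54, y=310, w=129, h=92)
violated soft preferences: 21, 22

1. footer.x = 54  [banner.left = footer.left]
2. footer.w = 129  [banner.w = footer.w]
3. footer.y = 310  [footer.top = 310]
4. footer.h = 92  [footer.h = 92]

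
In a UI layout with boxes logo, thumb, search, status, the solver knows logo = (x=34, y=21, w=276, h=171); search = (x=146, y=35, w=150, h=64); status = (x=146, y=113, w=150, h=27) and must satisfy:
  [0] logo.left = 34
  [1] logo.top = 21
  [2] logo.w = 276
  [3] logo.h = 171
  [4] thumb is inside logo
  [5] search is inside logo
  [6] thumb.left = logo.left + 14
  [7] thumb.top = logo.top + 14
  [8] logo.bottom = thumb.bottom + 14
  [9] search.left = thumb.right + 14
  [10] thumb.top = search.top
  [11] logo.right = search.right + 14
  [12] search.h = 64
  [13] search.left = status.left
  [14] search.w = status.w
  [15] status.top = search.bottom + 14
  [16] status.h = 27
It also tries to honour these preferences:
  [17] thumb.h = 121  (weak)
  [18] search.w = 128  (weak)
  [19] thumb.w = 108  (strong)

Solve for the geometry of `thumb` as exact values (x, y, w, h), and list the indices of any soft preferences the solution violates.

thumb = (x=48, y=35, w=84, h=143)
violated soft preferences: 17, 18, 19

1. thumb.x = 48  [thumb.left = logo.left + 14]
2. thumb.y = 35  [thumb.top = logo.top + 14]
3. thumb.h = 143  [logo.bottom = thumb.bottom + 14]
4. thumb.w = 84  [search.left = thumb.right + 14]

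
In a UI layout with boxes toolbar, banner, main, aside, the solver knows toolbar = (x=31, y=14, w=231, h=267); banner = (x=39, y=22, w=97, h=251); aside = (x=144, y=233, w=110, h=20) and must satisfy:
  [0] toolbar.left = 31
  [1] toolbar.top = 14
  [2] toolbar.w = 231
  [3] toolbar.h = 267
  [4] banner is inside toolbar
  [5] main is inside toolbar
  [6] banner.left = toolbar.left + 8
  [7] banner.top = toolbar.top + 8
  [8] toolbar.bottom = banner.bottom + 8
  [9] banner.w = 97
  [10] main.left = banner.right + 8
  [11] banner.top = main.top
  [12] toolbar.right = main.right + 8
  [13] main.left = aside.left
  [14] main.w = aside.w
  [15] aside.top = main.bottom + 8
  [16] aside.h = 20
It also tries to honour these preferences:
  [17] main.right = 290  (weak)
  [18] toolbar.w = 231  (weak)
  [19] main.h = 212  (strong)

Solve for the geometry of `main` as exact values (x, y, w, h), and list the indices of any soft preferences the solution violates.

1. main.x = 144  [main.left = banner.right + 8]
2. main.y = 22  [banner.top = main.top]
3. main.w = 110  [toolbar.right = main.right + 8]
4. main.h = 203  [aside.top = main.bottom + 8]

main = (x=144, y=22, w=110, h=203)
violated soft preferences: 17, 19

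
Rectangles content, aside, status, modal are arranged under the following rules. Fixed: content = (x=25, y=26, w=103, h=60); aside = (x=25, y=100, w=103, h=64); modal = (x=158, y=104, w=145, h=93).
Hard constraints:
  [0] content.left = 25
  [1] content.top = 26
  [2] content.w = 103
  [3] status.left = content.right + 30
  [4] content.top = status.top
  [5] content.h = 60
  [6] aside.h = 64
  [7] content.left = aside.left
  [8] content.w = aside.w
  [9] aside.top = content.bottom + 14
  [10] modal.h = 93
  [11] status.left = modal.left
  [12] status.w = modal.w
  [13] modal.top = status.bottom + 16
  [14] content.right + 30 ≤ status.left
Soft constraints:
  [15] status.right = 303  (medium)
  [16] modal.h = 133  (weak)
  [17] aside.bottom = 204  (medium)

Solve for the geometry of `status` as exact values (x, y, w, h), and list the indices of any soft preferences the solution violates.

1. status.x = 158  [status.left = content.right + 30]
2. status.y = 26  [content.top = status.top]
3. status.w = 145  [status.w = modal.w]
4. status.h = 62  [modal.top = status.bottom + 16]

status = (x=158, y=26, w=145, h=62)
violated soft preferences: 16, 17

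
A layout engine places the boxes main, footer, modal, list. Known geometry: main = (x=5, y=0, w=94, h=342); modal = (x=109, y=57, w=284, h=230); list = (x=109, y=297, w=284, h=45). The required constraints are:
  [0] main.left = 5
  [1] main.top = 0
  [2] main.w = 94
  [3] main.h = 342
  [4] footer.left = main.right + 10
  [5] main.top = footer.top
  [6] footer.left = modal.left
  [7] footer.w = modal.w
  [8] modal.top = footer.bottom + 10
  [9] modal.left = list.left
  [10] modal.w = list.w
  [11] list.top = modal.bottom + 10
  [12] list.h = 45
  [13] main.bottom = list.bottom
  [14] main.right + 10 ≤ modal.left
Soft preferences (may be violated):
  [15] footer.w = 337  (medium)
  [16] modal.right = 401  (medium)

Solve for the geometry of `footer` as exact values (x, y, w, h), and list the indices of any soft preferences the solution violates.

1. footer.x = 109  [footer.left = main.right + 10]
2. footer.y = 0  [main.top = footer.top]
3. footer.w = 284  [footer.w = modal.w]
4. footer.h = 47  [modal.top = footer.bottom + 10]

footer = (x=109, y=0, w=284, h=47)
violated soft preferences: 15, 16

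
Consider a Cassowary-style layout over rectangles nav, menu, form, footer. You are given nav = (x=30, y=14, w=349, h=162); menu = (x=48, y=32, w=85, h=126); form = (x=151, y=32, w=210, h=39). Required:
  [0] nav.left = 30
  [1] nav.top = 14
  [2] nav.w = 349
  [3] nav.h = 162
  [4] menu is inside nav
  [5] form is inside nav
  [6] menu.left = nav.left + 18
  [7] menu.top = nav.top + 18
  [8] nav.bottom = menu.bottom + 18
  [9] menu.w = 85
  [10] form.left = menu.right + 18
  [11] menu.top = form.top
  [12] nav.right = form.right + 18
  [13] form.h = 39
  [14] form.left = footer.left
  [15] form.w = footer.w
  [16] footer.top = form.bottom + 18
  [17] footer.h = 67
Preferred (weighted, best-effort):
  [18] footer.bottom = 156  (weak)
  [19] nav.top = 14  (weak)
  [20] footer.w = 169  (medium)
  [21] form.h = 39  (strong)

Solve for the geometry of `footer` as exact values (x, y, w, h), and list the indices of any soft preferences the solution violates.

1. footer.x = 151  [form.left = footer.left]
2. footer.w = 210  [form.w = footer.w]
3. footer.y = 89  [footer.top = form.bottom + 18]
4. footer.h = 67  [footer.h = 67]

footer = (x=151, y=89, w=210, h=67)
violated soft preferences: 20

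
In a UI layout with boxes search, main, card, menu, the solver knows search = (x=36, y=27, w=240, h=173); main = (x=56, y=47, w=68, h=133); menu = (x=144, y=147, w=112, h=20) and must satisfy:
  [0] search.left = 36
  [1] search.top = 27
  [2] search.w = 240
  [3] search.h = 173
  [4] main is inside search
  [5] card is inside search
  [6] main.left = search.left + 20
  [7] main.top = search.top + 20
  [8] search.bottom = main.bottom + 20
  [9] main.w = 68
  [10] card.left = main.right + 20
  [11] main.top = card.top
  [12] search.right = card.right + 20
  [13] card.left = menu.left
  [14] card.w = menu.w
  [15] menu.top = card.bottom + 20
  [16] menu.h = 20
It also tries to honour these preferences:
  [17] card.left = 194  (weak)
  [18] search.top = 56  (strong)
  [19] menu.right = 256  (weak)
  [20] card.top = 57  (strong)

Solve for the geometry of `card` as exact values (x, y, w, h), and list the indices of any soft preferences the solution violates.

card = (x=144, y=47, w=112, h=80)
violated soft preferences: 17, 18, 20

1. card.x = 144  [card.left = main.right + 20]
2. card.y = 47  [main.top = card.top]
3. card.w = 112  [search.right = card.right + 20]
4. card.h = 80  [menu.top = card.bottom + 20]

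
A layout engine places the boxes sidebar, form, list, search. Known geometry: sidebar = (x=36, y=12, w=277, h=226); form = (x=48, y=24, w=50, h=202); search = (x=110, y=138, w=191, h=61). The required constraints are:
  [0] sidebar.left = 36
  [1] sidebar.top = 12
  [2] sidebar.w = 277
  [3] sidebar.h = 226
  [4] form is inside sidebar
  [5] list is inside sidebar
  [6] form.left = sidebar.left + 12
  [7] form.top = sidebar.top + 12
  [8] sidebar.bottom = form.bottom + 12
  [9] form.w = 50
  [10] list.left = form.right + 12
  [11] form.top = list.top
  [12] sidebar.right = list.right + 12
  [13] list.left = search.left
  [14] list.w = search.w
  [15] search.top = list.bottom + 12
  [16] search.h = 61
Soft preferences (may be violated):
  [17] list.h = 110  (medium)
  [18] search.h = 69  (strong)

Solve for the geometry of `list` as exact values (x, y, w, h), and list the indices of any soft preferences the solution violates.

list = (x=110, y=24, w=191, h=102)
violated soft preferences: 17, 18

1. list.x = 110  [list.left = form.right + 12]
2. list.y = 24  [form.top = list.top]
3. list.w = 191  [sidebar.right = list.right + 12]
4. list.h = 102  [search.top = list.bottom + 12]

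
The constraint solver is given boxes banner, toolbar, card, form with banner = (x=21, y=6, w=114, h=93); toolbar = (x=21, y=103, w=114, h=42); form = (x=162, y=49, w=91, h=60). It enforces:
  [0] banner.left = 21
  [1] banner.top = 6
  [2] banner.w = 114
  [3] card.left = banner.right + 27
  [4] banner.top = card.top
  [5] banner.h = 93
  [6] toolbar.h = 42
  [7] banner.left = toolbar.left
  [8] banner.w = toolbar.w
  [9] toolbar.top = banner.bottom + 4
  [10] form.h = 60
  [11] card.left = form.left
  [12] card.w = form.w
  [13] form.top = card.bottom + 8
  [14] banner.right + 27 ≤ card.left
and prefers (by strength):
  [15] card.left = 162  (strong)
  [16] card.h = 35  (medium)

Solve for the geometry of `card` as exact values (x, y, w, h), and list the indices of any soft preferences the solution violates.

1. card.x = 162  [card.left = banner.right + 27]
2. card.y = 6  [banner.top = card.top]
3. card.w = 91  [card.w = form.w]
4. card.h = 35  [form.top = card.bottom + 8]

card = (x=162, y=6, w=91, h=35)
violated soft preferences: none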